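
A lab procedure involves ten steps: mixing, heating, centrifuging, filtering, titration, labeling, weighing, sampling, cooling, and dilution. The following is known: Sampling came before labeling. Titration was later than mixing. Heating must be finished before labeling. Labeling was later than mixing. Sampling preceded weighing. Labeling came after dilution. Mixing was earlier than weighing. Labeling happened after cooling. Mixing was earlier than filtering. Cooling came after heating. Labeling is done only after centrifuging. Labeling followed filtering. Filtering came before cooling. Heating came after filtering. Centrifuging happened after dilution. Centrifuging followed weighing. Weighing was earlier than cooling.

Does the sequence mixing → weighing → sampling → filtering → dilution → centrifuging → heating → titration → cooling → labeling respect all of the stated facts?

no

The constraints require sampling before weighing, but in the proposed sequence weighing appears ahead of sampling. That one violation is enough.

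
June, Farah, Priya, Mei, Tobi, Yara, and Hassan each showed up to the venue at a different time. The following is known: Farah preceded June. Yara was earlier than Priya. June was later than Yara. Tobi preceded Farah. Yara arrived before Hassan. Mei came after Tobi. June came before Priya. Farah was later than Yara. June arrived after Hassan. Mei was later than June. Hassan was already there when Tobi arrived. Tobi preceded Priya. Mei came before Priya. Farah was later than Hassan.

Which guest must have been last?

Every other guest has a chain of constraints placing them before Priya, so Priya is last.

Priya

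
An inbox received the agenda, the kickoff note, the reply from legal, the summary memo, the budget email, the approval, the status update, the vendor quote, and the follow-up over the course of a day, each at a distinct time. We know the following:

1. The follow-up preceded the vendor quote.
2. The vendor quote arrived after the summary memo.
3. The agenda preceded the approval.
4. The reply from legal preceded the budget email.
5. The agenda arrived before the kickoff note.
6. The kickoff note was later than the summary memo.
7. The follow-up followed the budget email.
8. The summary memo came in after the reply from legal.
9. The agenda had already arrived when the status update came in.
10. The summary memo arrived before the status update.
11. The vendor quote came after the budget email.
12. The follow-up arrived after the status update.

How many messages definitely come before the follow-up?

5

Directly stated before the follow-up: the budget email and the status update.
The agenda reaches the follow-up via the agenda → the status update → the follow-up.
The reply from legal reaches the follow-up via the reply from legal → the budget email → the follow-up.
The summary memo reaches the follow-up via the summary memo → the status update → the follow-up.
No chain forces the approval (or any of the others) ahead of the follow-up.
That's the agenda, the budget email, the reply from legal, the status update, and the summary memo — 5 in all.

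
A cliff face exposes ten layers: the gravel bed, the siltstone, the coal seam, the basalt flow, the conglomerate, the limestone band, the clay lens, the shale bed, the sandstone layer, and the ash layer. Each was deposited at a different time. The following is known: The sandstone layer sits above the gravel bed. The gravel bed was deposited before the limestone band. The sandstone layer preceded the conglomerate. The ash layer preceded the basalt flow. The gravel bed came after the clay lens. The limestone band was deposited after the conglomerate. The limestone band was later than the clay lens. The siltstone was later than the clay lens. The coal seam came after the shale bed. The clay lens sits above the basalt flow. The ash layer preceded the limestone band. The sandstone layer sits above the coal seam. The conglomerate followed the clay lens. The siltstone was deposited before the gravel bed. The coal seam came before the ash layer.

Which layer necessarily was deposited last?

Every other layer has a chain of constraints placing it before the limestone band, so the limestone band is last.

the limestone band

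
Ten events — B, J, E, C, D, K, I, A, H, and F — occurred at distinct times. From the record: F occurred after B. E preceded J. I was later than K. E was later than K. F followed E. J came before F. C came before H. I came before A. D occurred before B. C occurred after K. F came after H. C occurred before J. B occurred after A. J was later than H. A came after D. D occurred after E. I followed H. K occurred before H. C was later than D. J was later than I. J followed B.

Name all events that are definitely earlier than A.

C, D, E, H, I, K

Directly stated before A: D and I.
C reaches A via C → H → I → A.
E reaches A via E → D → A.
H reaches A via H → I → A.
Likewise K reaches A by chaining the stated constraints.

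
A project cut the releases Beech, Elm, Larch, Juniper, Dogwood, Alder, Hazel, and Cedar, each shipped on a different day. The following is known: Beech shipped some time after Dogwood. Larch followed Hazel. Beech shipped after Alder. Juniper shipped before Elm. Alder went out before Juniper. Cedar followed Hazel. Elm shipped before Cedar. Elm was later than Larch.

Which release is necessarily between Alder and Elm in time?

Tracing the constraints gives Alder → Juniper → Elm, so Juniper sits after Alder and before Elm.
No other release is forced both after Alder and before Elm.

Juniper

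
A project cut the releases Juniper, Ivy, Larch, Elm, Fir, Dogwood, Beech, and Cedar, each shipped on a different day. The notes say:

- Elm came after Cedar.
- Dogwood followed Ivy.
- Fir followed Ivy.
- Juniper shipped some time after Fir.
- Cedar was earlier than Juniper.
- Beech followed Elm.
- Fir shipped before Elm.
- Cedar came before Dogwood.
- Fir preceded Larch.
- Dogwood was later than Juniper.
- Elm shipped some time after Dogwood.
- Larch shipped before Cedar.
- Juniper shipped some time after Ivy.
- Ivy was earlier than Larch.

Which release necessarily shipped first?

Ivy has a chain of constraints placing it before every other release, so Ivy must be first.

Ivy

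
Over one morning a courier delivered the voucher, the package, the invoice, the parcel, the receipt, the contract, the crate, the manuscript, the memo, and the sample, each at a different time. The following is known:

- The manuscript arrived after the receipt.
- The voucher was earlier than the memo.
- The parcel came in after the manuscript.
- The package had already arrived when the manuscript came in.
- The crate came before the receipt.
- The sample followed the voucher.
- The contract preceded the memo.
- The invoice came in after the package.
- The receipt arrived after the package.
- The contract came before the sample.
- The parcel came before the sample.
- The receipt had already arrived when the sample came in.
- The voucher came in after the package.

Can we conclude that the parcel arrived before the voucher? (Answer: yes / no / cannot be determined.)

cannot be determined

No chain of stated constraints runs from the parcel to the voucher, and none runs from the voucher to the parcel either.
So the relative order of the parcel and the voucher is not fixed by the given facts.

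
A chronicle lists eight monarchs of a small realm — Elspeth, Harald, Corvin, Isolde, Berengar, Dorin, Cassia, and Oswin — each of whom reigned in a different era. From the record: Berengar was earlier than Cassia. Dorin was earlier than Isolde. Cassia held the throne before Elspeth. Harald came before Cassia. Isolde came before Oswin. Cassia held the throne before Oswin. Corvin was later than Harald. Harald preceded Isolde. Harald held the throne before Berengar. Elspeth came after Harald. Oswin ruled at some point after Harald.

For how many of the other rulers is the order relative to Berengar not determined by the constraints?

3

Forced before Berengar: Harald; forced after Berengar: Cassia, Elspeth, and Oswin.
That leaves Corvin, Dorin, and Isolde with no forced order relative to Berengar — 3.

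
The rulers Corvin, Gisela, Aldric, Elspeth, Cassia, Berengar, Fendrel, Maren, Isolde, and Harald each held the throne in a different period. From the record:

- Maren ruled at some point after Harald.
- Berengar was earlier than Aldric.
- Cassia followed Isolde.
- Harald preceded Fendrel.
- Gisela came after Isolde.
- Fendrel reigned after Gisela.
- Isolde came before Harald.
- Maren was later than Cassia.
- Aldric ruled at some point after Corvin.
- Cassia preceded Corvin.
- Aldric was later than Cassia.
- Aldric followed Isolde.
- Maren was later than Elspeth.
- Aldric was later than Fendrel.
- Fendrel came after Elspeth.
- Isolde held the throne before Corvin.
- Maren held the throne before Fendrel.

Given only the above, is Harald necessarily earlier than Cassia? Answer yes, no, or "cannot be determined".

No chain of stated constraints runs from Harald to Cassia, and none runs from Cassia to Harald either.
So the relative order of Harald and Cassia is not fixed by the given facts.

cannot be determined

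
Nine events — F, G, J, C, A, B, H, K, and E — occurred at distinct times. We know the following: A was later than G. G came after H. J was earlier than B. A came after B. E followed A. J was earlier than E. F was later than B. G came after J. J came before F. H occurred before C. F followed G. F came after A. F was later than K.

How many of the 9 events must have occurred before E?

Directly stated before E: A and J.
B reaches E via B → A → E.
G reaches E via G → A → E.
H reaches E via H → G → A → E.
No chain forces F (or any of the others) ahead of E.
That's A, B, G, H, and J — 5 in all.

5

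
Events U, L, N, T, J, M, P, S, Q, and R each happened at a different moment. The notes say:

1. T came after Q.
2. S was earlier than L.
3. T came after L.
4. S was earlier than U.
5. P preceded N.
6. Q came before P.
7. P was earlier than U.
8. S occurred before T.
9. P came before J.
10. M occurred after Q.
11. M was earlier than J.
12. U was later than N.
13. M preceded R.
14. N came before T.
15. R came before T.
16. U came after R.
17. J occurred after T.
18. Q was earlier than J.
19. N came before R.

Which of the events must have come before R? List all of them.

Directly stated before R: M and N.
P reaches R via P → N → R.
Q reaches R via Q → M → R.
No chain forces J (or any of the others) ahead of R.

M, N, P, Q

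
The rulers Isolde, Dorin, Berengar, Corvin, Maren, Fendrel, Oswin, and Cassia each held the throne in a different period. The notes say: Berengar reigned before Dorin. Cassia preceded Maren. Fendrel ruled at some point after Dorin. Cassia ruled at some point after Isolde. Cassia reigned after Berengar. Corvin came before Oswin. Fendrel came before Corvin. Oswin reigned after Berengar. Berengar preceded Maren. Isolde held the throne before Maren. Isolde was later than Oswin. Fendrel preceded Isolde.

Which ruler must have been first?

Berengar

Berengar has a chain of constraints placing them before every other ruler, so Berengar must be first.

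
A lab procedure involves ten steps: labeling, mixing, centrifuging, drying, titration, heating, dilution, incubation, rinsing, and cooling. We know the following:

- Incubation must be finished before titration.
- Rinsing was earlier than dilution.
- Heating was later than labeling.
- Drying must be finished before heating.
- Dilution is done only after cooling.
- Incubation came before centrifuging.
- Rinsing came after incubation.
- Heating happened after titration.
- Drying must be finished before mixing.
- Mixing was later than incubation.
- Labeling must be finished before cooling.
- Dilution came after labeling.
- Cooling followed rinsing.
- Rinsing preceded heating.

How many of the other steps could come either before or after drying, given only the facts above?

7

Forced after drying: heating and mixing.
That leaves centrifuging, cooling, dilution, incubation, labeling, rinsing, and titration with no forced order relative to drying — 7.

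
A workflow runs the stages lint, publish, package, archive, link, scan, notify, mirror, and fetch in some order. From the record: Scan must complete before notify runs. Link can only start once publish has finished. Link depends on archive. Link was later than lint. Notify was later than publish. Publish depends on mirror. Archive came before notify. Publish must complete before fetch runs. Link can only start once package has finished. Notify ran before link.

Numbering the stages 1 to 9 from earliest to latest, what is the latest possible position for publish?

6

Publish must come before fetch, link, and notify — 3 stages forced after it.
Everything else can be placed before publish in some valid order, so publish can sit as late as position 9 − 3 = 6.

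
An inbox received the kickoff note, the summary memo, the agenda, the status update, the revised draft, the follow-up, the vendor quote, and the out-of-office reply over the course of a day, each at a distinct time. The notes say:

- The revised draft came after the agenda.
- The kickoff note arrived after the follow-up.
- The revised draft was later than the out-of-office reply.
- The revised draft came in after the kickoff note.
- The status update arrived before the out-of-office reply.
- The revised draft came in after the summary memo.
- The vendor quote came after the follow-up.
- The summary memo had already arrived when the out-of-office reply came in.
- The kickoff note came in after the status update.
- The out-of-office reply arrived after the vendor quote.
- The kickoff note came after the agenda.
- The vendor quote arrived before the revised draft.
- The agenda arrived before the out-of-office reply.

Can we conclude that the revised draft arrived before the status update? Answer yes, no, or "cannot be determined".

Tracing the constraints gives the status update → the kickoff note → the revised draft, so the status update must come before the revised draft.
That means the revised draft cannot be before the status update.

no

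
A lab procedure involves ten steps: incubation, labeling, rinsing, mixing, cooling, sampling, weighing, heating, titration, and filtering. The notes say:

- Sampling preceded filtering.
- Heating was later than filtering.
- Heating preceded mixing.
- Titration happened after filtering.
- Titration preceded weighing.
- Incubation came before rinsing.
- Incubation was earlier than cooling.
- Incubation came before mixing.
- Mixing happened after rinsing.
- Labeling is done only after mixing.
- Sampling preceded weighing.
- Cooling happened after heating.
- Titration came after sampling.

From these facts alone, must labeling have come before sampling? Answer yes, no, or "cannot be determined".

Tracing the constraints gives sampling → filtering → heating → mixing → labeling, so sampling must come before labeling.
That means labeling cannot be before sampling.

no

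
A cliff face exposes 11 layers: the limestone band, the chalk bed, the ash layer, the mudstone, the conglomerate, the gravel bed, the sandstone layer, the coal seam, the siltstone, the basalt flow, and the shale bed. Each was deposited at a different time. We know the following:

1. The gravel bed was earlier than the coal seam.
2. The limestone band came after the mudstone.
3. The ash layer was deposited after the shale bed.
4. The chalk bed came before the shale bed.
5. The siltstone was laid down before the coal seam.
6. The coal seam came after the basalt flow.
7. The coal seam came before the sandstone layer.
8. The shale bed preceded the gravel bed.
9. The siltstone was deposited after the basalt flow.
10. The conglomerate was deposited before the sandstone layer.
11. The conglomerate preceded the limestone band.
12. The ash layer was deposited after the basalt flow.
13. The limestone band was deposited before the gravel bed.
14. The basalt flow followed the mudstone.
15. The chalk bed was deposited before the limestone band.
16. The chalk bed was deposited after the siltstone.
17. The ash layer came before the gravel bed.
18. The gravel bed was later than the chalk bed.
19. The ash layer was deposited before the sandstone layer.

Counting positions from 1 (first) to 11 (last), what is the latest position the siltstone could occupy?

The siltstone must come before the ash layer, the chalk bed, the coal seam, the gravel bed, the limestone band, the sandstone layer, and the shale bed — 7 layers forced after it.
Everything else can be placed before the siltstone in some valid order, so the siltstone can sit as late as position 11 − 7 = 4.

4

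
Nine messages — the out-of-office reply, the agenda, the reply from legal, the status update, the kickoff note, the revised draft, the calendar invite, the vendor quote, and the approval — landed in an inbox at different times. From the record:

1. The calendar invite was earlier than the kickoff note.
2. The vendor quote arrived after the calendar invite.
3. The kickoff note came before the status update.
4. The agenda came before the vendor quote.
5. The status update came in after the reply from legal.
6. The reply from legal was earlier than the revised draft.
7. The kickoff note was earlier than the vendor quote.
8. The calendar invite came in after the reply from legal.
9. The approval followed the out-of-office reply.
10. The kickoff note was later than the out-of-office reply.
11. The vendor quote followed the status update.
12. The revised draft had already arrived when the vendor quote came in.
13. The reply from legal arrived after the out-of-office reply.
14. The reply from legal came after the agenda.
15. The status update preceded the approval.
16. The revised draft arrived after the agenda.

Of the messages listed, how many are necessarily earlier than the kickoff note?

4

Directly stated before the kickoff note: the calendar invite and the out-of-office reply.
The agenda reaches the kickoff note via the agenda → the reply from legal → the calendar invite → the kickoff note.
The reply from legal reaches the kickoff note via the reply from legal → the calendar invite → the kickoff note.
That's the agenda, the calendar invite, the out-of-office reply, and the reply from legal — 4 in all.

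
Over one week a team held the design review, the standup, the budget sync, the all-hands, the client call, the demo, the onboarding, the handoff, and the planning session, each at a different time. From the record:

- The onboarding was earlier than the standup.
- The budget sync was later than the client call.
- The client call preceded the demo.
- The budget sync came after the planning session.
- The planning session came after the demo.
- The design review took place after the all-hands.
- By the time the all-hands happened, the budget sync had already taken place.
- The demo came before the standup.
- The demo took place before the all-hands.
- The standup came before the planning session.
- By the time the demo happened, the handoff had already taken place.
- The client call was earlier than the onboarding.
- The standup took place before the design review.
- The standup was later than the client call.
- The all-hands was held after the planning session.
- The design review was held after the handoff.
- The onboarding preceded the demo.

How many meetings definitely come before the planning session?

5

Directly stated before the planning session: the demo and the standup.
The client call reaches the planning session via the client call → the standup → the planning session.
The handoff reaches the planning session via the handoff → the demo → the planning session.
The onboarding reaches the planning session via the onboarding → the demo → the planning session.
No chain forces the budget sync (or any of the others) ahead of the planning session.
That's the client call, the demo, the handoff, the onboarding, and the standup — 5 in all.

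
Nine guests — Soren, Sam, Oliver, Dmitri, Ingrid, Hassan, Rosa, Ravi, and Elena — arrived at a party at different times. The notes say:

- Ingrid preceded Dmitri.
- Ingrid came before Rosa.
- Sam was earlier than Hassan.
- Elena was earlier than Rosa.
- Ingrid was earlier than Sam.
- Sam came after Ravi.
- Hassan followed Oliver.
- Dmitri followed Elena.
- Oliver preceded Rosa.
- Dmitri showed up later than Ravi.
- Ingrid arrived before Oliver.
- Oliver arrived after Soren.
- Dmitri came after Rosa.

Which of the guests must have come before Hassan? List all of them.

Directly stated before Hassan: Oliver and Sam.
Ingrid reaches Hassan via Ingrid → Oliver → Hassan.
Ravi reaches Hassan via Ravi → Sam → Hassan.
Soren reaches Hassan via Soren → Oliver → Hassan.
No chain forces Dmitri (or any of the others) ahead of Hassan.

Ingrid, Oliver, Ravi, Sam, Soren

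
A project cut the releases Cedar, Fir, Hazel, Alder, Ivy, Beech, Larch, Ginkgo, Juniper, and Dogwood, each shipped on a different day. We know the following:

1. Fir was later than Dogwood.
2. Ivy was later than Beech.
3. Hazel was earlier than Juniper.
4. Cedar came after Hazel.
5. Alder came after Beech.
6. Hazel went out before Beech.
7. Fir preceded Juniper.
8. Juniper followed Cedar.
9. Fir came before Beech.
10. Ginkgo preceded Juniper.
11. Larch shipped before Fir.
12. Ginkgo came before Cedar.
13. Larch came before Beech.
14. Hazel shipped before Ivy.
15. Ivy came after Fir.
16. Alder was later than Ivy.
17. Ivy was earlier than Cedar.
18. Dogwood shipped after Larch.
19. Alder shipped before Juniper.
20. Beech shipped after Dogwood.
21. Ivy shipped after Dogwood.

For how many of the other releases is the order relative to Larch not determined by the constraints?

Forced after Larch: Alder, Beech, Cedar, Dogwood, Fir, Ivy, and Juniper.
That leaves Ginkgo and Hazel with no forced order relative to Larch — 2.

2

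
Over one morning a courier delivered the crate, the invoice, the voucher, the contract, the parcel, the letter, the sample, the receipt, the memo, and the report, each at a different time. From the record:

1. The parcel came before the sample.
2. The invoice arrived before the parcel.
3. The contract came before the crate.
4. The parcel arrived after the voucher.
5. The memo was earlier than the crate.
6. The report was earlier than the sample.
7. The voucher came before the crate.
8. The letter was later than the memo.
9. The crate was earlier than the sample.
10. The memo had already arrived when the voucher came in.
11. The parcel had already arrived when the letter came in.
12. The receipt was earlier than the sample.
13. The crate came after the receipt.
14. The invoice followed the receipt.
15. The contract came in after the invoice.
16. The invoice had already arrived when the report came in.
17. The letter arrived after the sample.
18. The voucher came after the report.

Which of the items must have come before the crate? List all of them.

the contract, the invoice, the memo, the receipt, the report, the voucher

Directly stated before the crate: the contract, the memo, the receipt, and the voucher.
The invoice reaches the crate via the invoice → the contract → the crate.
The report reaches the crate via the report → the voucher → the crate.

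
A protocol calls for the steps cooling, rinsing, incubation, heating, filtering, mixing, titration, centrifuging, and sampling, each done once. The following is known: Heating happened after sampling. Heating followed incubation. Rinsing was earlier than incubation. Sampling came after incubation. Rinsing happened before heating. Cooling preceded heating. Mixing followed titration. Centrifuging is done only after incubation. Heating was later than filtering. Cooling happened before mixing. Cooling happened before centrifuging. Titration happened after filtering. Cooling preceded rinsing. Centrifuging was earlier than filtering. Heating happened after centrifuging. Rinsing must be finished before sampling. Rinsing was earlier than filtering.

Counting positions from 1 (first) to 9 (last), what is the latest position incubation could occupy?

Incubation must come before centrifuging, filtering, heating, mixing, sampling, and titration — 6 steps forced after it.
Everything else can be placed before incubation in some valid order, so incubation can sit as late as position 9 − 6 = 3.

3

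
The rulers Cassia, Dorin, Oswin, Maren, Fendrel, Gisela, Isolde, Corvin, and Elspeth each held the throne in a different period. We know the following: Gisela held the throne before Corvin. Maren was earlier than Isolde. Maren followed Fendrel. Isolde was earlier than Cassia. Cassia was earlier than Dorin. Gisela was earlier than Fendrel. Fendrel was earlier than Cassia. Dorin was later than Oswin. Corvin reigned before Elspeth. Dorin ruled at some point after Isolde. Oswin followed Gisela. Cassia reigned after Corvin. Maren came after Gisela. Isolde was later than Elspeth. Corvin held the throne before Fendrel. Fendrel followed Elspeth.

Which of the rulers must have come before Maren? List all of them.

Directly stated before Maren: Fendrel and Gisela.
Corvin reaches Maren via Corvin → Fendrel → Maren.
Elspeth reaches Maren via Elspeth → Fendrel → Maren.
No chain forces Isolde (or any of the others) ahead of Maren.

Corvin, Elspeth, Fendrel, Gisela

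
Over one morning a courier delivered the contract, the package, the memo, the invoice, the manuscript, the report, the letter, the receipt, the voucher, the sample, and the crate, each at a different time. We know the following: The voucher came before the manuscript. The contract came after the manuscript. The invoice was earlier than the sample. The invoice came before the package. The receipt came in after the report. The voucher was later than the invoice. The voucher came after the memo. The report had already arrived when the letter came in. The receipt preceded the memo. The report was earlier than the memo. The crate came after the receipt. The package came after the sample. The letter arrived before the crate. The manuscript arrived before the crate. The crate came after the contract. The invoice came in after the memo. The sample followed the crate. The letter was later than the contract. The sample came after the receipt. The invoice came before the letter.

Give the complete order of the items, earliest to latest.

The constraints fix every adjacent pair, so only one ordering works:
the report → the receipt → the memo → the invoice → the voucher → the manuscript → the contract → the letter → the crate → the sample → the package.

the report, the receipt, the memo, the invoice, the voucher, the manuscript, the contract, the letter, the crate, the sample, the package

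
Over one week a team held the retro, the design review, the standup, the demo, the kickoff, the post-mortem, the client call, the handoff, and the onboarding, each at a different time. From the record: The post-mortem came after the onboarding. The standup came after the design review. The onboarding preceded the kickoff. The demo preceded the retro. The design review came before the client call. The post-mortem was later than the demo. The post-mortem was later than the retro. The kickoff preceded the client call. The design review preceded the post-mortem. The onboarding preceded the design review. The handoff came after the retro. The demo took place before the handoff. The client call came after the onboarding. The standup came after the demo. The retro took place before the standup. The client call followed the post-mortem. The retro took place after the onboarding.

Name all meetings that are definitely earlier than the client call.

Directly stated before the client call: the design review, the kickoff, the onboarding, and the post-mortem.
The demo reaches the client call via the demo → the post-mortem → the client call.
The retro reaches the client call via the retro → the post-mortem → the client call.
No chain forces the standup (or any of the others) ahead of the client call.

the demo, the design review, the kickoff, the onboarding, the post-mortem, the retro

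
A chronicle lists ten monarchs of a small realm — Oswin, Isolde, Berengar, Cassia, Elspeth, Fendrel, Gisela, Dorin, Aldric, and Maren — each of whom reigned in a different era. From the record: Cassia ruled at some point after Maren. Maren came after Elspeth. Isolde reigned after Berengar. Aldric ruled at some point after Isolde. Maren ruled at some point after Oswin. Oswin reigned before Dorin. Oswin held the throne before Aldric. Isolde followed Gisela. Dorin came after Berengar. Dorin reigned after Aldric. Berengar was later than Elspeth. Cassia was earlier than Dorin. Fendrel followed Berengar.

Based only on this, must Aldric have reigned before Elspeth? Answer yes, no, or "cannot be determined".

no

Tracing the constraints gives Elspeth → Berengar → Isolde → Aldric, so Elspeth must come before Aldric.
That means Aldric cannot be before Elspeth.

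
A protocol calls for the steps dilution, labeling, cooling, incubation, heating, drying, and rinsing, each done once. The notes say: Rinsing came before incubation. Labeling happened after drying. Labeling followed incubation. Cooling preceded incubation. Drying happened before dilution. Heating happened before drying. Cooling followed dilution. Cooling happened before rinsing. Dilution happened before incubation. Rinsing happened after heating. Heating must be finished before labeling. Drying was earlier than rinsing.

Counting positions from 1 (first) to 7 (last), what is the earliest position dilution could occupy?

3

Drying and heating must both come before dilution — 2 forced predecessors.
Nothing else is forced ahead of dilution, so its earliest slot is position 2 + 1 = 3.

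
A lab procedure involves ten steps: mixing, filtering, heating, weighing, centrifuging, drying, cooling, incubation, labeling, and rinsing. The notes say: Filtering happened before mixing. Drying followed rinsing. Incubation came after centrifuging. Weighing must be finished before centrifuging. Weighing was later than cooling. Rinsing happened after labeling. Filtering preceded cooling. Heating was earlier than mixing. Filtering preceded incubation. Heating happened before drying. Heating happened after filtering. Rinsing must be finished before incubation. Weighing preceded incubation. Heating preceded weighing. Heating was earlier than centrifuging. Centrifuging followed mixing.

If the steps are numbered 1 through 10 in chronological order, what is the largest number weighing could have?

8

Weighing must come before centrifuging and incubation — 2 steps forced after it.
Everything else can be placed before weighing in some valid order, so weighing can sit as late as position 10 − 2 = 8.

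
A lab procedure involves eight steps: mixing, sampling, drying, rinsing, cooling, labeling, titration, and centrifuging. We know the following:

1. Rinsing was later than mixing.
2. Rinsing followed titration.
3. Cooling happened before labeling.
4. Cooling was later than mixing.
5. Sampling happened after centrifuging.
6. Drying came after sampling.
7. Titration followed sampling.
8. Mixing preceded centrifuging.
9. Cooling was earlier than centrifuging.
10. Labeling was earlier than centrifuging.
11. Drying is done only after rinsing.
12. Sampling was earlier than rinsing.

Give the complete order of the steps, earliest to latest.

mixing, cooling, labeling, centrifuging, sampling, titration, rinsing, drying

The constraints fix every adjacent pair, so only one ordering works:
mixing → cooling → labeling → centrifuging → sampling → titration → rinsing → drying.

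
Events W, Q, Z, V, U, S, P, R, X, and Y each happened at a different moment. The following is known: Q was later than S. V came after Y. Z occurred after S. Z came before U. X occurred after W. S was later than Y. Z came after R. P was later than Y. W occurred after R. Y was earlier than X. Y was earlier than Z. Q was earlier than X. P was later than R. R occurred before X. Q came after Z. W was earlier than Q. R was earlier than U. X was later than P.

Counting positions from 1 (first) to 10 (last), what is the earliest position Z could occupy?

R, S, and Y must all come before Z — 3 forced predecessors.
Nothing else is forced ahead of Z, so its earliest slot is position 3 + 1 = 4.

4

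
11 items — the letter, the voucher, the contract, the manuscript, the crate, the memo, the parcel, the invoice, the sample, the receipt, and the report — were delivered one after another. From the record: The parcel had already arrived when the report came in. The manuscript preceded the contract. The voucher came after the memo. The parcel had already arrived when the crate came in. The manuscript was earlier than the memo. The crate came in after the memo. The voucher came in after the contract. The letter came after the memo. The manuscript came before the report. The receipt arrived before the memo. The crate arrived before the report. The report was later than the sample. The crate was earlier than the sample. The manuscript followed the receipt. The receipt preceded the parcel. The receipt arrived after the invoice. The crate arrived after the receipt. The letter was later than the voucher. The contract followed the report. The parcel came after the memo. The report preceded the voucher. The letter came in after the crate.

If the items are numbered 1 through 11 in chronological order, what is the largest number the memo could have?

4

The memo must come before the contract, the crate, the letter, the parcel, the report, the sample, and the voucher — 7 items forced after it.
Everything else can be placed before the memo in some valid order, so the memo can sit as late as position 11 − 7 = 4.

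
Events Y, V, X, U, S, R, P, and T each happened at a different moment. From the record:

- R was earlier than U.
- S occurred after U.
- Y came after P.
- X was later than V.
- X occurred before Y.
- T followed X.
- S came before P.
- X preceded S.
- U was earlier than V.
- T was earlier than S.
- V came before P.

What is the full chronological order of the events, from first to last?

R, U, V, X, T, S, P, Y

The constraints fix every adjacent pair, so only one ordering works:
R → U → V → X → T → S → P → Y.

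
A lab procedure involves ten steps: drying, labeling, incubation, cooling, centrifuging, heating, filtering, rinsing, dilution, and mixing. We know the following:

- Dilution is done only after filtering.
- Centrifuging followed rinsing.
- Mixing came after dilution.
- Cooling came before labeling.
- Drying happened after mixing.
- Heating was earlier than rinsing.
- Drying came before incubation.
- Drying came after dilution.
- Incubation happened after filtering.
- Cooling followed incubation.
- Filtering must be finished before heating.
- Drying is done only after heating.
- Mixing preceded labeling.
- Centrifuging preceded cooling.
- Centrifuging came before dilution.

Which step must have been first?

filtering

Filtering has a chain of constraints placing it before every other step, so filtering must be first.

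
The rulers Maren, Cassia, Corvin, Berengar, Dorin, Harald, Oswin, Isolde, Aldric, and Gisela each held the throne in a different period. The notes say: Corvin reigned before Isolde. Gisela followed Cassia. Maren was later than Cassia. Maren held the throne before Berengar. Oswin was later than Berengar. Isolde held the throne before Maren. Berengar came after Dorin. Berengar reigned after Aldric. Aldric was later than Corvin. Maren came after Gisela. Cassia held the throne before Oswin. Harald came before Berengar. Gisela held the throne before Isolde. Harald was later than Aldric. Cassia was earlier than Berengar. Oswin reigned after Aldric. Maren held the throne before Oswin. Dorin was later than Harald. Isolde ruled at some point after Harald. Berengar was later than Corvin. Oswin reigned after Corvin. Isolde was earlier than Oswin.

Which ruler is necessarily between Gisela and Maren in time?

Isolde

Tracing the constraints gives Gisela → Isolde → Maren, so Isolde sits after Gisela and before Maren.
No other ruler is forced both after Gisela and before Maren.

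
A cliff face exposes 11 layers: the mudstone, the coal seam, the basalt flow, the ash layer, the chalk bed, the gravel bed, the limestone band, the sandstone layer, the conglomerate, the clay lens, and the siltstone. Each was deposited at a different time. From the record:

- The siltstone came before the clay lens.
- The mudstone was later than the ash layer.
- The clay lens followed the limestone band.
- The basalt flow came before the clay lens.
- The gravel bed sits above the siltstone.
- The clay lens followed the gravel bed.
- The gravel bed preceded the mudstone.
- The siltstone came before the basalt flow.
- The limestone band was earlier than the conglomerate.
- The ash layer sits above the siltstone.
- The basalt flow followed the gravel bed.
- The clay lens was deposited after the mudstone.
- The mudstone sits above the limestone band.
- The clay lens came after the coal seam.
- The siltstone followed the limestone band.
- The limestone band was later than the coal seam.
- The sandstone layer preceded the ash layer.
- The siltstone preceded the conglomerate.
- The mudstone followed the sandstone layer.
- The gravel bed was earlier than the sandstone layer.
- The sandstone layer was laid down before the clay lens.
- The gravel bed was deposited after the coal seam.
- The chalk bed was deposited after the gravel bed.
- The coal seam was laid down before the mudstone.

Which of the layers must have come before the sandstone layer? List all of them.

the coal seam, the gravel bed, the limestone band, the siltstone

Directly stated before the sandstone layer: the gravel bed.
The coal seam reaches the sandstone layer via the coal seam → the gravel bed → the sandstone layer.
The limestone band reaches the sandstone layer via the limestone band → the siltstone → the gravel bed → the sandstone layer.
The siltstone reaches the sandstone layer via the siltstone → the gravel bed → the sandstone layer.
No chain forces the mudstone (or any of the others) ahead of the sandstone layer.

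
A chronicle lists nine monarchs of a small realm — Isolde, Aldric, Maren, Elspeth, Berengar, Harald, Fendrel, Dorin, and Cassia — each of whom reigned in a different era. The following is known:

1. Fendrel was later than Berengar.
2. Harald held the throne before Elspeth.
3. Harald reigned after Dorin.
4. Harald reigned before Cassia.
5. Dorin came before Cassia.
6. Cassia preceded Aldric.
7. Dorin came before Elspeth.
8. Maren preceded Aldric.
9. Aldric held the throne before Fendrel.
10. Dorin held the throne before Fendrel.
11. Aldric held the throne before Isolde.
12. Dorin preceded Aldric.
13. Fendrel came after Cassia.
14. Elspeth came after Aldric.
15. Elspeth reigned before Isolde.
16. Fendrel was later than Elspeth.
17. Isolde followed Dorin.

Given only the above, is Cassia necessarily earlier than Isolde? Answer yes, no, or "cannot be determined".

Chain the constraints: Cassia → Aldric → Isolde. Each link is directly stated, so Cassia comes before Isolde.

yes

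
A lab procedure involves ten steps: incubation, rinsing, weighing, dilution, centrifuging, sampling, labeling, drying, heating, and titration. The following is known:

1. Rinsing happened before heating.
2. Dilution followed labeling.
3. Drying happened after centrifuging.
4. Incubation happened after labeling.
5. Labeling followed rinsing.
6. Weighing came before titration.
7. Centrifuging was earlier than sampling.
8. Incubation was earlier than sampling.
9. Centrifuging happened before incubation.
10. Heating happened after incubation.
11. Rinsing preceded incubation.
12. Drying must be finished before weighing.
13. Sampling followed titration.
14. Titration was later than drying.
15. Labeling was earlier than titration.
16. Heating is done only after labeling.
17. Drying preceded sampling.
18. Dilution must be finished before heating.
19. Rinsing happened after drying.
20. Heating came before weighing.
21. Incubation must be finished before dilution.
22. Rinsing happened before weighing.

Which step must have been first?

centrifuging

Centrifuging has a chain of constraints placing it before every other step, so centrifuging must be first.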